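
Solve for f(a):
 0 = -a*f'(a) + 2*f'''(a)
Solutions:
 f(a) = C1 + Integral(C2*airyai(2^(2/3)*a/2) + C3*airybi(2^(2/3)*a/2), a)


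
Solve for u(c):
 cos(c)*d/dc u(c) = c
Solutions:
 u(c) = C1 + Integral(c/cos(c), c)


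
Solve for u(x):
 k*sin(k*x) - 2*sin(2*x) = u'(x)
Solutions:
 u(x) = C1 + cos(2*x) - cos(k*x)


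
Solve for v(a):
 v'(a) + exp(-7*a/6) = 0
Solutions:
 v(a) = C1 + 6*exp(-7*a/6)/7


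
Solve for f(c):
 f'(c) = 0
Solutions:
 f(c) = C1


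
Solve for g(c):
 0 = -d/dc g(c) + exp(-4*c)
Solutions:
 g(c) = C1 - exp(-4*c)/4


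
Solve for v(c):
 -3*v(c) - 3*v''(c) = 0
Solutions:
 v(c) = C1*sin(c) + C2*cos(c)


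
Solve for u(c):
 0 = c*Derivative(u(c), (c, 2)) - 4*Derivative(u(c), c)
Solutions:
 u(c) = C1 + C2*c^5


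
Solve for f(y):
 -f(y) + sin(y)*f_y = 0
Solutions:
 f(y) = C1*sqrt(cos(y) - 1)/sqrt(cos(y) + 1)


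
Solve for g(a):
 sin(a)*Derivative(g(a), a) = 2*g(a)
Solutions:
 g(a) = C1*(cos(a) - 1)/(cos(a) + 1)


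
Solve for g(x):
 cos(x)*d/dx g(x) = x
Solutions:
 g(x) = C1 + Integral(x/cos(x), x)


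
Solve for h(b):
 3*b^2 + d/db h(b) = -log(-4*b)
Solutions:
 h(b) = C1 - b^3 - b*log(-b) + b*(1 - 2*log(2))


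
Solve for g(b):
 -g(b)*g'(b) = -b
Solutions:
 g(b) = -sqrt(C1 + b^2)
 g(b) = sqrt(C1 + b^2)


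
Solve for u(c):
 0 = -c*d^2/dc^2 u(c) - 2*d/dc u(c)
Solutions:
 u(c) = C1 + C2/c


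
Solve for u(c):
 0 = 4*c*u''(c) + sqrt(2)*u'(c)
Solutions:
 u(c) = C1 + C2*c^(1 - sqrt(2)/4)


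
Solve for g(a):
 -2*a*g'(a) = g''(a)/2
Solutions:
 g(a) = C1 + C2*erf(sqrt(2)*a)


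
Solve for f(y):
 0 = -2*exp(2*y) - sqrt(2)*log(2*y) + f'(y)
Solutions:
 f(y) = C1 + sqrt(2)*y*log(y) + sqrt(2)*y*(-1 + log(2)) + exp(2*y)


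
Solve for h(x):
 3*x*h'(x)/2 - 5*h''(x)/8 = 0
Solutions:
 h(x) = C1 + C2*erfi(sqrt(30)*x/5)


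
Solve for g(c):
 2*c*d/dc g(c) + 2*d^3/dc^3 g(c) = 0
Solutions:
 g(c) = C1 + Integral(C2*airyai(-c) + C3*airybi(-c), c)


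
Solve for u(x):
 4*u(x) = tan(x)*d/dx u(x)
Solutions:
 u(x) = C1*sin(x)^4


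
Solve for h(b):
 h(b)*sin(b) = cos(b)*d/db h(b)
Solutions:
 h(b) = C1/cos(b)


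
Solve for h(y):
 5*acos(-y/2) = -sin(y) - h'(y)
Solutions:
 h(y) = C1 - 5*y*acos(-y/2) - 5*sqrt(4 - y^2) + cos(y)


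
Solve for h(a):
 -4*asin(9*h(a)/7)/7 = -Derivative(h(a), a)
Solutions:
 Integral(1/asin(9*_y/7), (_y, h(a))) = C1 + 4*a/7


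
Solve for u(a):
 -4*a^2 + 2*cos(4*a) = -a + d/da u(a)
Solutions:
 u(a) = C1 - 4*a^3/3 + a^2/2 + sin(4*a)/2


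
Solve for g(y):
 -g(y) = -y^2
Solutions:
 g(y) = y^2


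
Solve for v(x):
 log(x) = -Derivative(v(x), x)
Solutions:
 v(x) = C1 - x*log(x) + x


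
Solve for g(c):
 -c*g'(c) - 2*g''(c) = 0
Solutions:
 g(c) = C1 + C2*erf(c/2)


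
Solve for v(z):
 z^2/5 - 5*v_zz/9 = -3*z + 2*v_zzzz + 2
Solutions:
 v(z) = C1 + C2*z + C3*sin(sqrt(10)*z/6) + C4*cos(sqrt(10)*z/6) + 3*z^4/100 + 9*z^3/10 - 387*z^2/125


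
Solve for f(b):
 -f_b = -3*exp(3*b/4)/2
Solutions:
 f(b) = C1 + 2*exp(3*b/4)


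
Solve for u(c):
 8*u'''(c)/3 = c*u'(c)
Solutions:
 u(c) = C1 + Integral(C2*airyai(3^(1/3)*c/2) + C3*airybi(3^(1/3)*c/2), c)


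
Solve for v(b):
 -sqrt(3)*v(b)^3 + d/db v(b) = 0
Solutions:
 v(b) = -sqrt(2)*sqrt(-1/(C1 + sqrt(3)*b))/2
 v(b) = sqrt(2)*sqrt(-1/(C1 + sqrt(3)*b))/2


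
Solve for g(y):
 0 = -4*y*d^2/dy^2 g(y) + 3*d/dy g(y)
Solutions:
 g(y) = C1 + C2*y^(7/4)


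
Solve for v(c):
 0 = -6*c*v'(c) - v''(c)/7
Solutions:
 v(c) = C1 + C2*erf(sqrt(21)*c)


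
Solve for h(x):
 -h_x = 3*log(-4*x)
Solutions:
 h(x) = C1 - 3*x*log(-x) + 3*x*(1 - 2*log(2))


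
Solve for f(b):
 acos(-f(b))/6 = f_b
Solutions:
 Integral(1/acos(-_y), (_y, f(b))) = C1 + b/6


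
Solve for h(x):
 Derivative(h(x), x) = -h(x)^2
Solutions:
 h(x) = 1/(C1 + x)


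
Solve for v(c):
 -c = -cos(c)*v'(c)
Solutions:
 v(c) = C1 + Integral(c/cos(c), c)


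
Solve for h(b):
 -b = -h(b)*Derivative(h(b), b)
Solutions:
 h(b) = -sqrt(C1 + b^2)
 h(b) = sqrt(C1 + b^2)


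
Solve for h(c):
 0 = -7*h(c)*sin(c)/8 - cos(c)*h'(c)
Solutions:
 h(c) = C1*cos(c)^(7/8)


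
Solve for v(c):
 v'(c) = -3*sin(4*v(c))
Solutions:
 v(c) = -acos((-C1 - exp(24*c))/(C1 - exp(24*c)))/4 + pi/2
 v(c) = acos((-C1 - exp(24*c))/(C1 - exp(24*c)))/4


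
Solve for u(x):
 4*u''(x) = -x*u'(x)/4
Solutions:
 u(x) = C1 + C2*erf(sqrt(2)*x/8)


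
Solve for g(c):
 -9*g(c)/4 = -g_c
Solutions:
 g(c) = C1*exp(9*c/4)


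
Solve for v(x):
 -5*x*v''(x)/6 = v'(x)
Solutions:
 v(x) = C1 + C2/x^(1/5)


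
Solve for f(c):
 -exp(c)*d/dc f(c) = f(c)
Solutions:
 f(c) = C1*exp(exp(-c))


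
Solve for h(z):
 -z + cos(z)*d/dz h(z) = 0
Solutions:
 h(z) = C1 + Integral(z/cos(z), z)


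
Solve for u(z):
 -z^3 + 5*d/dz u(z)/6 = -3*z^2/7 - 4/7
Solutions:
 u(z) = C1 + 3*z^4/10 - 6*z^3/35 - 24*z/35


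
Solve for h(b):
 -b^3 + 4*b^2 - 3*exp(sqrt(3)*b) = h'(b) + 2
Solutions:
 h(b) = C1 - b^4/4 + 4*b^3/3 - 2*b - sqrt(3)*exp(sqrt(3)*b)


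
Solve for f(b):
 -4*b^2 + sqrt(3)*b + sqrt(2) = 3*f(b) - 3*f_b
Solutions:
 f(b) = C1*exp(b) - 4*b^2/3 - 8*b/3 + sqrt(3)*b/3 - 8/3 + sqrt(2)/3 + sqrt(3)/3


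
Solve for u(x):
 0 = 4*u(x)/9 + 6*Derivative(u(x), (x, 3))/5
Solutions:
 u(x) = C3*exp(-10^(1/3)*x/3) + (C1*sin(10^(1/3)*sqrt(3)*x/6) + C2*cos(10^(1/3)*sqrt(3)*x/6))*exp(10^(1/3)*x/6)


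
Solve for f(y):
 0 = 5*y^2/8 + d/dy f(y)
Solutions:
 f(y) = C1 - 5*y^3/24


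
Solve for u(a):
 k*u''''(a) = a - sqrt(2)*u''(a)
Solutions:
 u(a) = C1 + C2*a + C3*exp(-2^(1/4)*a*sqrt(-1/k)) + C4*exp(2^(1/4)*a*sqrt(-1/k)) + sqrt(2)*a^3/12


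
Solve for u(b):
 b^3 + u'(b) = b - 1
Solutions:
 u(b) = C1 - b^4/4 + b^2/2 - b


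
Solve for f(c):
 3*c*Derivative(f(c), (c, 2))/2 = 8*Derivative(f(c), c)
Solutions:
 f(c) = C1 + C2*c^(19/3)


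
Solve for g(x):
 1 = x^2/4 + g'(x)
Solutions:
 g(x) = C1 - x^3/12 + x


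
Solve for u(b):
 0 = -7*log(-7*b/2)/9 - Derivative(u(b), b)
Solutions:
 u(b) = C1 - 7*b*log(-b)/9 + 7*b*(-log(7) + log(2) + 1)/9


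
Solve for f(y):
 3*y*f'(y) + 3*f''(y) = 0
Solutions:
 f(y) = C1 + C2*erf(sqrt(2)*y/2)


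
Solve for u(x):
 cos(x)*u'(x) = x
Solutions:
 u(x) = C1 + Integral(x/cos(x), x)


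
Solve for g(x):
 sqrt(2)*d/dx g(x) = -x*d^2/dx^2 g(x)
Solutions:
 g(x) = C1 + C2*x^(1 - sqrt(2))


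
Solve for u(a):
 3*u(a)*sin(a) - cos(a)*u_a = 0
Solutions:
 u(a) = C1/cos(a)^3


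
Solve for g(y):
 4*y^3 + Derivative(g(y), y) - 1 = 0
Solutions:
 g(y) = C1 - y^4 + y


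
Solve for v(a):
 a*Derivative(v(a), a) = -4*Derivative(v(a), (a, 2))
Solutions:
 v(a) = C1 + C2*erf(sqrt(2)*a/4)


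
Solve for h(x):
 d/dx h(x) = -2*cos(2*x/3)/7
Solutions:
 h(x) = C1 - 3*sin(2*x/3)/7


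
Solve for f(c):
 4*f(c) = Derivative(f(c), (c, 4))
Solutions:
 f(c) = C1*exp(-sqrt(2)*c) + C2*exp(sqrt(2)*c) + C3*sin(sqrt(2)*c) + C4*cos(sqrt(2)*c)


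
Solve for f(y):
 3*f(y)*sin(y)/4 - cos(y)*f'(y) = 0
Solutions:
 f(y) = C1/cos(y)^(3/4)


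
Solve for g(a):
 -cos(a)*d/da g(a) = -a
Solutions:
 g(a) = C1 + Integral(a/cos(a), a)


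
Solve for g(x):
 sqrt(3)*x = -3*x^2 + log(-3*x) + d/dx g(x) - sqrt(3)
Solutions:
 g(x) = C1 + x^3 + sqrt(3)*x^2/2 - x*log(-x) + x*(-log(3) + 1 + sqrt(3))


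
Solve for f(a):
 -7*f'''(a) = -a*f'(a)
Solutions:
 f(a) = C1 + Integral(C2*airyai(7^(2/3)*a/7) + C3*airybi(7^(2/3)*a/7), a)


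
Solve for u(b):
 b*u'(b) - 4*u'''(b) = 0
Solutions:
 u(b) = C1 + Integral(C2*airyai(2^(1/3)*b/2) + C3*airybi(2^(1/3)*b/2), b)


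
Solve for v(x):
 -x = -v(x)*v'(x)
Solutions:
 v(x) = -sqrt(C1 + x^2)
 v(x) = sqrt(C1 + x^2)


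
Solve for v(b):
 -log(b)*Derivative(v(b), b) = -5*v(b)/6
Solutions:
 v(b) = C1*exp(5*li(b)/6)


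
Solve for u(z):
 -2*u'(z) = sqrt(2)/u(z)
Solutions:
 u(z) = -sqrt(C1 - sqrt(2)*z)
 u(z) = sqrt(C1 - sqrt(2)*z)


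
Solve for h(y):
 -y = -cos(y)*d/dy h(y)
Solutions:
 h(y) = C1 + Integral(y/cos(y), y)


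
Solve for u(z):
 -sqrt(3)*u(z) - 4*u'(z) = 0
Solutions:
 u(z) = C1*exp(-sqrt(3)*z/4)


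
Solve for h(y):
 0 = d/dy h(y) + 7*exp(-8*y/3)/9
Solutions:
 h(y) = C1 + 7*exp(-8*y/3)/24


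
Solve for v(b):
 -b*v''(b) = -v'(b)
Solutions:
 v(b) = C1 + C2*b^2


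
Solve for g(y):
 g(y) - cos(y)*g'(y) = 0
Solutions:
 g(y) = C1*sqrt(sin(y) + 1)/sqrt(sin(y) - 1)


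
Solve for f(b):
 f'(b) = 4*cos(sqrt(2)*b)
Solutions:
 f(b) = C1 + 2*sqrt(2)*sin(sqrt(2)*b)


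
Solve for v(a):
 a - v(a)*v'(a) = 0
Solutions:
 v(a) = -sqrt(C1 + a^2)
 v(a) = sqrt(C1 + a^2)


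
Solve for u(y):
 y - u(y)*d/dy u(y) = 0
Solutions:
 u(y) = -sqrt(C1 + y^2)
 u(y) = sqrt(C1 + y^2)


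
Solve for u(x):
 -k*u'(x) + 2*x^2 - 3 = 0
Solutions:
 u(x) = C1 + 2*x^3/(3*k) - 3*x/k


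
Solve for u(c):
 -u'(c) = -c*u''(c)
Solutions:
 u(c) = C1 + C2*c^2


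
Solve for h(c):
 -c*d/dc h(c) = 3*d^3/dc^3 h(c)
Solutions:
 h(c) = C1 + Integral(C2*airyai(-3^(2/3)*c/3) + C3*airybi(-3^(2/3)*c/3), c)


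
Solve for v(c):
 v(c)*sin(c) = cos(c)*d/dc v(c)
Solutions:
 v(c) = C1/cos(c)


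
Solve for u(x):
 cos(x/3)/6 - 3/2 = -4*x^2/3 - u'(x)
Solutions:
 u(x) = C1 - 4*x^3/9 + 3*x/2 - sin(x/3)/2


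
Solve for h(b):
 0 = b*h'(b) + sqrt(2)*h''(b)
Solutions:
 h(b) = C1 + C2*erf(2^(1/4)*b/2)


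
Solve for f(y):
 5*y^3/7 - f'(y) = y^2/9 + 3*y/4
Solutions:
 f(y) = C1 + 5*y^4/28 - y^3/27 - 3*y^2/8


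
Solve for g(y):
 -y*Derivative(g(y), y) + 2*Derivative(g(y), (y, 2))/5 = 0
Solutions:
 g(y) = C1 + C2*erfi(sqrt(5)*y/2)


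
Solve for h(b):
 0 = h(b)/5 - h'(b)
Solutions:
 h(b) = C1*exp(b/5)


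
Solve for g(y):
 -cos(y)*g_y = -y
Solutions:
 g(y) = C1 + Integral(y/cos(y), y)


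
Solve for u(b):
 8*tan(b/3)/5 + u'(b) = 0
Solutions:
 u(b) = C1 + 24*log(cos(b/3))/5


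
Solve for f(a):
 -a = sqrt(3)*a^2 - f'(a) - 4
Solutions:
 f(a) = C1 + sqrt(3)*a^3/3 + a^2/2 - 4*a


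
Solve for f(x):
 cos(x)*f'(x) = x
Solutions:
 f(x) = C1 + Integral(x/cos(x), x)


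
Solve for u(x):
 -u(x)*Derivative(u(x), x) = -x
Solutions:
 u(x) = -sqrt(C1 + x^2)
 u(x) = sqrt(C1 + x^2)


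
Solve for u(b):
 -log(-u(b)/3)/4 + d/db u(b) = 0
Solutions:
 -4*Integral(1/(log(-_y) - log(3)), (_y, u(b))) = C1 - b


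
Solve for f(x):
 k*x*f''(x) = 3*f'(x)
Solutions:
 f(x) = C1 + x^(((re(k) + 3)*re(k) + im(k)^2)/(re(k)^2 + im(k)^2))*(C2*sin(3*log(x)*Abs(im(k))/(re(k)^2 + im(k)^2)) + C3*cos(3*log(x)*im(k)/(re(k)^2 + im(k)^2)))


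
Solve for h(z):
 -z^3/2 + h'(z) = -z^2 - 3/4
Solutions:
 h(z) = C1 + z^4/8 - z^3/3 - 3*z/4


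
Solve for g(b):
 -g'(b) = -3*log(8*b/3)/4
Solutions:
 g(b) = C1 + 3*b*log(b)/4 - 3*b*log(3)/4 - 3*b/4 + 9*b*log(2)/4


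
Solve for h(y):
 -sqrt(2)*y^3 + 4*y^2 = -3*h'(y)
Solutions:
 h(y) = C1 + sqrt(2)*y^4/12 - 4*y^3/9


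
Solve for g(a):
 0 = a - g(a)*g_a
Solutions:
 g(a) = -sqrt(C1 + a^2)
 g(a) = sqrt(C1 + a^2)


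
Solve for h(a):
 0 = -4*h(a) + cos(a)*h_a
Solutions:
 h(a) = C1*(sin(a)^2 + 2*sin(a) + 1)/(sin(a)^2 - 2*sin(a) + 1)


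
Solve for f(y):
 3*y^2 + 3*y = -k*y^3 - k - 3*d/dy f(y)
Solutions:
 f(y) = C1 - k*y^4/12 - k*y/3 - y^3/3 - y^2/2


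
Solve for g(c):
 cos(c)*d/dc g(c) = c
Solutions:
 g(c) = C1 + Integral(c/cos(c), c)


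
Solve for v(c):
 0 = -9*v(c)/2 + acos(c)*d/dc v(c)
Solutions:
 v(c) = C1*exp(9*Integral(1/acos(c), c)/2)


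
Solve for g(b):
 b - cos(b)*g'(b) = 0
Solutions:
 g(b) = C1 + Integral(b/cos(b), b)


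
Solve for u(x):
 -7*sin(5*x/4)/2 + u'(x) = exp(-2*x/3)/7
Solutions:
 u(x) = C1 - 14*cos(5*x/4)/5 - 3*exp(-2*x/3)/14


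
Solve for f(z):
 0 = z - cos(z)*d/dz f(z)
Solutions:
 f(z) = C1 + Integral(z/cos(z), z)


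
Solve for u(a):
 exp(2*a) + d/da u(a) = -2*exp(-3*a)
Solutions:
 u(a) = C1 - exp(2*a)/2 + 2*exp(-3*a)/3


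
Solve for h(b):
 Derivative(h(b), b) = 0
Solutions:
 h(b) = C1


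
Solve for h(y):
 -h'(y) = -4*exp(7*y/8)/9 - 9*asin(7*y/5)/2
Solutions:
 h(y) = C1 + 9*y*asin(7*y/5)/2 + 9*sqrt(25 - 49*y^2)/14 + 32*exp(7*y/8)/63


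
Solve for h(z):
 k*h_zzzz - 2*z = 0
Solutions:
 h(z) = C1 + C2*z + C3*z^2 + C4*z^3 + z^5/(60*k)


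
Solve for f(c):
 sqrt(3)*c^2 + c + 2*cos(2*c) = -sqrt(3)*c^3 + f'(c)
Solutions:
 f(c) = C1 + sqrt(3)*c^4/4 + sqrt(3)*c^3/3 + c^2/2 + sin(2*c)


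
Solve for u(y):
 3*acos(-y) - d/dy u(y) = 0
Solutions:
 u(y) = C1 + 3*y*acos(-y) + 3*sqrt(1 - y^2)


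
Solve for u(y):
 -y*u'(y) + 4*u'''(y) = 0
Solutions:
 u(y) = C1 + Integral(C2*airyai(2^(1/3)*y/2) + C3*airybi(2^(1/3)*y/2), y)


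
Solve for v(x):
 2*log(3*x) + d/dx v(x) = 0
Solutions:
 v(x) = C1 - 2*x*log(x) - x*log(9) + 2*x


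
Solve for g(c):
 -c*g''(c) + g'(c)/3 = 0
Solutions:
 g(c) = C1 + C2*c^(4/3)


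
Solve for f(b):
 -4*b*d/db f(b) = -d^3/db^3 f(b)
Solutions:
 f(b) = C1 + Integral(C2*airyai(2^(2/3)*b) + C3*airybi(2^(2/3)*b), b)


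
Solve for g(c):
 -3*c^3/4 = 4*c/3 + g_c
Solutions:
 g(c) = C1 - 3*c^4/16 - 2*c^2/3


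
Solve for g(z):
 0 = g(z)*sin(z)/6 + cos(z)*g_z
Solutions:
 g(z) = C1*cos(z)^(1/6)


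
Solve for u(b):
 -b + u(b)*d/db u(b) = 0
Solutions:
 u(b) = -sqrt(C1 + b^2)
 u(b) = sqrt(C1 + b^2)


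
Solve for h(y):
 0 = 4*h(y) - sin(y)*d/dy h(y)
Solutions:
 h(y) = C1*(cos(y)^2 - 2*cos(y) + 1)/(cos(y)^2 + 2*cos(y) + 1)


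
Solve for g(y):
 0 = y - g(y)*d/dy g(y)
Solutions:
 g(y) = -sqrt(C1 + y^2)
 g(y) = sqrt(C1 + y^2)


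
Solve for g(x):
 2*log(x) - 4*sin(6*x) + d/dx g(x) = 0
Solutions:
 g(x) = C1 - 2*x*log(x) + 2*x - 2*cos(6*x)/3


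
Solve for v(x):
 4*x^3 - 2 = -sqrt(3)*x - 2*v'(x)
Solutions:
 v(x) = C1 - x^4/2 - sqrt(3)*x^2/4 + x


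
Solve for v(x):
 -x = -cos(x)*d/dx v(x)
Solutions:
 v(x) = C1 + Integral(x/cos(x), x)


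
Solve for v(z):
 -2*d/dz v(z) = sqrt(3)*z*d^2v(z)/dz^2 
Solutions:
 v(z) = C1 + C2*z^(1 - 2*sqrt(3)/3)


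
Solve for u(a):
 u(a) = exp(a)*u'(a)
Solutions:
 u(a) = C1*exp(-exp(-a))


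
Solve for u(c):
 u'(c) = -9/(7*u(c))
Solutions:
 u(c) = -sqrt(C1 - 126*c)/7
 u(c) = sqrt(C1 - 126*c)/7


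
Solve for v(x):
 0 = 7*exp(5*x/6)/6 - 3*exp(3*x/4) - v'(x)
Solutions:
 v(x) = C1 + 7*exp(5*x/6)/5 - 4*exp(3*x/4)


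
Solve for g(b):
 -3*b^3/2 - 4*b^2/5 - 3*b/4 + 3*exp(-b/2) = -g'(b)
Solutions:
 g(b) = C1 + 3*b^4/8 + 4*b^3/15 + 3*b^2/8 + 6*exp(-b/2)


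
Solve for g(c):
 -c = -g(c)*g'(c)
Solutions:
 g(c) = -sqrt(C1 + c^2)
 g(c) = sqrt(C1 + c^2)


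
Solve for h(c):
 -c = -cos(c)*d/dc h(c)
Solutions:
 h(c) = C1 + Integral(c/cos(c), c)


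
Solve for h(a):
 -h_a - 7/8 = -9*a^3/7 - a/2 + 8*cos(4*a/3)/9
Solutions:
 h(a) = C1 + 9*a^4/28 + a^2/4 - 7*a/8 - 2*sin(4*a/3)/3


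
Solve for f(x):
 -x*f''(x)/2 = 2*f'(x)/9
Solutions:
 f(x) = C1 + C2*x^(5/9)


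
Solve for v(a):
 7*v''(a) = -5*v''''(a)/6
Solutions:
 v(a) = C1 + C2*a + C3*sin(sqrt(210)*a/5) + C4*cos(sqrt(210)*a/5)


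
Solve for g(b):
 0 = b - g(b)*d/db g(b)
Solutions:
 g(b) = -sqrt(C1 + b^2)
 g(b) = sqrt(C1 + b^2)


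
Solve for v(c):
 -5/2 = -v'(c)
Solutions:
 v(c) = C1 + 5*c/2


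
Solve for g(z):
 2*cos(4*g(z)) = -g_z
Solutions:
 g(z) = -asin((C1 + exp(16*z))/(C1 - exp(16*z)))/4 + pi/4
 g(z) = asin((C1 + exp(16*z))/(C1 - exp(16*z)))/4


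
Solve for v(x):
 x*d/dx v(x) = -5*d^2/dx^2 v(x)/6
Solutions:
 v(x) = C1 + C2*erf(sqrt(15)*x/5)


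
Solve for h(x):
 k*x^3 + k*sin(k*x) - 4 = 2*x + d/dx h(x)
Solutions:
 h(x) = C1 + k*x^4/4 - x^2 - 4*x - cos(k*x)


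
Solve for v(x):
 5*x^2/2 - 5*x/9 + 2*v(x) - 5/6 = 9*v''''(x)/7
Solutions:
 v(x) = C1*exp(-14^(1/4)*sqrt(3)*x/3) + C2*exp(14^(1/4)*sqrt(3)*x/3) + C3*sin(14^(1/4)*sqrt(3)*x/3) + C4*cos(14^(1/4)*sqrt(3)*x/3) - 5*x^2/4 + 5*x/18 + 5/12


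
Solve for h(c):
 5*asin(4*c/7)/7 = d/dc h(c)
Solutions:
 h(c) = C1 + 5*c*asin(4*c/7)/7 + 5*sqrt(49 - 16*c^2)/28


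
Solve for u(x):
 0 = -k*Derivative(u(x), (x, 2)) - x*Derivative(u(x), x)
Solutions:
 u(x) = C1 + C2*sqrt(k)*erf(sqrt(2)*x*sqrt(1/k)/2)


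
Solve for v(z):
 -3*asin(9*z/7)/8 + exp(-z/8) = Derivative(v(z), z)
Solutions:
 v(z) = C1 - 3*z*asin(9*z/7)/8 - sqrt(49 - 81*z^2)/24 - 8*exp(-z/8)


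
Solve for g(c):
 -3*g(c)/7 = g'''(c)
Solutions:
 g(c) = C3*exp(-3^(1/3)*7^(2/3)*c/7) + (C1*sin(3^(5/6)*7^(2/3)*c/14) + C2*cos(3^(5/6)*7^(2/3)*c/14))*exp(3^(1/3)*7^(2/3)*c/14)


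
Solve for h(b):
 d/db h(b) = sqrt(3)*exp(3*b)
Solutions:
 h(b) = C1 + sqrt(3)*exp(3*b)/3


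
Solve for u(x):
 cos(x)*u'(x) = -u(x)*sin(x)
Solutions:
 u(x) = C1*cos(x)


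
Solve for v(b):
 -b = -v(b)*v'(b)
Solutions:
 v(b) = -sqrt(C1 + b^2)
 v(b) = sqrt(C1 + b^2)


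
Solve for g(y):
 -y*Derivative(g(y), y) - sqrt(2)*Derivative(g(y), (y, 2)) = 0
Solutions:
 g(y) = C1 + C2*erf(2^(1/4)*y/2)


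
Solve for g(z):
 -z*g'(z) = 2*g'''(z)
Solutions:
 g(z) = C1 + Integral(C2*airyai(-2^(2/3)*z/2) + C3*airybi(-2^(2/3)*z/2), z)


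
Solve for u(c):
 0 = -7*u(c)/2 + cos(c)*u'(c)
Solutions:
 u(c) = C1*(sin(c) + 1)^(7/4)/(sin(c) - 1)^(7/4)


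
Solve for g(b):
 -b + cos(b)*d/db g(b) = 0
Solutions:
 g(b) = C1 + Integral(b/cos(b), b)


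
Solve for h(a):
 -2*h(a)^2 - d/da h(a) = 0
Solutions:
 h(a) = 1/(C1 + 2*a)


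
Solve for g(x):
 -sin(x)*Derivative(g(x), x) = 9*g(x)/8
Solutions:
 g(x) = C1*(cos(x) + 1)^(9/16)/(cos(x) - 1)^(9/16)


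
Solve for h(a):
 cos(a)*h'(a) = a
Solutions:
 h(a) = C1 + Integral(a/cos(a), a)


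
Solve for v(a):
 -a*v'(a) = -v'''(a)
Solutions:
 v(a) = C1 + Integral(C2*airyai(a) + C3*airybi(a), a)


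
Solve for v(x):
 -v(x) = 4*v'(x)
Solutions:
 v(x) = C1*exp(-x/4)


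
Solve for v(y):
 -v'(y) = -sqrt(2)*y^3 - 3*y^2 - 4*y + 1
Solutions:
 v(y) = C1 + sqrt(2)*y^4/4 + y^3 + 2*y^2 - y


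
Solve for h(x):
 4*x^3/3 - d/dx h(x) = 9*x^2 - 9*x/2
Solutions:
 h(x) = C1 + x^4/3 - 3*x^3 + 9*x^2/4


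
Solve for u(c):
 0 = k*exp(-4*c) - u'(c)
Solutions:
 u(c) = C1 - k*exp(-4*c)/4


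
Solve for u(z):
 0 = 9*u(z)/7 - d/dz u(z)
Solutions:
 u(z) = C1*exp(9*z/7)


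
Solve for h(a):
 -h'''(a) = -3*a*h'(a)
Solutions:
 h(a) = C1 + Integral(C2*airyai(3^(1/3)*a) + C3*airybi(3^(1/3)*a), a)


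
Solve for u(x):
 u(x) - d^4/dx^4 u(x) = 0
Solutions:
 u(x) = C1*exp(-x) + C2*exp(x) + C3*sin(x) + C4*cos(x)


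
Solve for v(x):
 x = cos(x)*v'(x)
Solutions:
 v(x) = C1 + Integral(x/cos(x), x)


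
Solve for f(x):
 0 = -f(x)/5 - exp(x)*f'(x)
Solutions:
 f(x) = C1*exp(exp(-x)/5)


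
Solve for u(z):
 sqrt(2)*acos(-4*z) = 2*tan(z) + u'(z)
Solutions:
 u(z) = C1 + sqrt(2)*(z*acos(-4*z) + sqrt(1 - 16*z^2)/4) + 2*log(cos(z))


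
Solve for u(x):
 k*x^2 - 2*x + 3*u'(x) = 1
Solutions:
 u(x) = C1 - k*x^3/9 + x^2/3 + x/3


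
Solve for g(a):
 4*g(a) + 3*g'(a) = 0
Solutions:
 g(a) = C1*exp(-4*a/3)


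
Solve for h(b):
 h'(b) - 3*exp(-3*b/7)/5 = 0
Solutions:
 h(b) = C1 - 7*exp(-3*b/7)/5


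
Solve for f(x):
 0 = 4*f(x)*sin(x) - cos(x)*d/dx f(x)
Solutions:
 f(x) = C1/cos(x)^4


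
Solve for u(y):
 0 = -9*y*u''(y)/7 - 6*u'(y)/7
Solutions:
 u(y) = C1 + C2*y^(1/3)


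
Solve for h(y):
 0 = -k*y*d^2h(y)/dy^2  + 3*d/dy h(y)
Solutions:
 h(y) = C1 + y^(((re(k) + 3)*re(k) + im(k)^2)/(re(k)^2 + im(k)^2))*(C2*sin(3*log(y)*Abs(im(k))/(re(k)^2 + im(k)^2)) + C3*cos(3*log(y)*im(k)/(re(k)^2 + im(k)^2)))


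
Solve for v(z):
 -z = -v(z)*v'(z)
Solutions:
 v(z) = -sqrt(C1 + z^2)
 v(z) = sqrt(C1 + z^2)


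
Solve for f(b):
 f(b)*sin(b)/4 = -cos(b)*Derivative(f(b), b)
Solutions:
 f(b) = C1*cos(b)^(1/4)


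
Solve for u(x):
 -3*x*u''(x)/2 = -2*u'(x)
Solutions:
 u(x) = C1 + C2*x^(7/3)


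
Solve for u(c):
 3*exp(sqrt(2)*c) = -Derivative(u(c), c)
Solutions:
 u(c) = C1 - 3*sqrt(2)*exp(sqrt(2)*c)/2


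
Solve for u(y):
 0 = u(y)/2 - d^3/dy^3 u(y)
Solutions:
 u(y) = C3*exp(2^(2/3)*y/2) + (C1*sin(2^(2/3)*sqrt(3)*y/4) + C2*cos(2^(2/3)*sqrt(3)*y/4))*exp(-2^(2/3)*y/4)


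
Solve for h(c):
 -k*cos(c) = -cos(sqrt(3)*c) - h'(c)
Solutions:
 h(c) = C1 + k*sin(c) - sqrt(3)*sin(sqrt(3)*c)/3


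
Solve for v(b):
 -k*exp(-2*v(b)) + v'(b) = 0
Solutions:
 v(b) = log(-sqrt(C1 + 2*b*k))
 v(b) = log(C1 + 2*b*k)/2


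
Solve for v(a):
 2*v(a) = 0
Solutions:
 v(a) = 0


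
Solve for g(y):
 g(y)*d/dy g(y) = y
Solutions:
 g(y) = -sqrt(C1 + y^2)
 g(y) = sqrt(C1 + y^2)


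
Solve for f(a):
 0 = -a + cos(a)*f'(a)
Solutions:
 f(a) = C1 + Integral(a/cos(a), a)


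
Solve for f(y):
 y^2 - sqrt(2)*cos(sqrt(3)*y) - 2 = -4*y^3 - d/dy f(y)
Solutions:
 f(y) = C1 - y^4 - y^3/3 + 2*y + sqrt(6)*sin(sqrt(3)*y)/3


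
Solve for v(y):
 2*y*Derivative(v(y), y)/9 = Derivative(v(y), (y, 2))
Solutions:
 v(y) = C1 + C2*erfi(y/3)


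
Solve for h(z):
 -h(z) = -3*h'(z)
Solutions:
 h(z) = C1*exp(z/3)


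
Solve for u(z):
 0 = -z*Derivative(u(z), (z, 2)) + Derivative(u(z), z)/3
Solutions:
 u(z) = C1 + C2*z^(4/3)


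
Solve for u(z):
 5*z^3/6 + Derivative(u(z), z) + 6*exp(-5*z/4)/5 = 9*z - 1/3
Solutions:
 u(z) = C1 - 5*z^4/24 + 9*z^2/2 - z/3 + 24*exp(-5*z/4)/25


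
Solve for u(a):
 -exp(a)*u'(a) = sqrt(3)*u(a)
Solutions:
 u(a) = C1*exp(sqrt(3)*exp(-a))


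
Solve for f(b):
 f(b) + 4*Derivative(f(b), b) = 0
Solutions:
 f(b) = C1*exp(-b/4)


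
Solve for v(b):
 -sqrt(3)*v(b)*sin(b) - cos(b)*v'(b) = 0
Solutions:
 v(b) = C1*cos(b)^(sqrt(3))


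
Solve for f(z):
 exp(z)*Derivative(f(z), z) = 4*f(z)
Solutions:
 f(z) = C1*exp(-4*exp(-z))


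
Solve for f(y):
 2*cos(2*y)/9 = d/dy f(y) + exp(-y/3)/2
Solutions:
 f(y) = C1 + sin(2*y)/9 + 3*exp(-y/3)/2


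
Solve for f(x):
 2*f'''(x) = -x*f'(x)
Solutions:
 f(x) = C1 + Integral(C2*airyai(-2^(2/3)*x/2) + C3*airybi(-2^(2/3)*x/2), x)


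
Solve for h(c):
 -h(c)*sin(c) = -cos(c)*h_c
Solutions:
 h(c) = C1/cos(c)


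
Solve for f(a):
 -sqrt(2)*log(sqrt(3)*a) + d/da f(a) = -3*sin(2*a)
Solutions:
 f(a) = C1 + sqrt(2)*a*(log(a) - 1) + sqrt(2)*a*log(3)/2 + 3*cos(2*a)/2


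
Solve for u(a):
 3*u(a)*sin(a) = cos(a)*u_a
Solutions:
 u(a) = C1/cos(a)^3


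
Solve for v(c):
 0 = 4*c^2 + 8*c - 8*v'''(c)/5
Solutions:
 v(c) = C1 + C2*c + C3*c^2 + c^5/24 + 5*c^4/24


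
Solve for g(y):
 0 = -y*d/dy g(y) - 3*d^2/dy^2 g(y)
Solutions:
 g(y) = C1 + C2*erf(sqrt(6)*y/6)


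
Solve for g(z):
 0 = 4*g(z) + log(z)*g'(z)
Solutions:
 g(z) = C1*exp(-4*li(z))


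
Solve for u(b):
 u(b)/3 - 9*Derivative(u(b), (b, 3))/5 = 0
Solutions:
 u(b) = C3*exp(5^(1/3)*b/3) + (C1*sin(sqrt(3)*5^(1/3)*b/6) + C2*cos(sqrt(3)*5^(1/3)*b/6))*exp(-5^(1/3)*b/6)


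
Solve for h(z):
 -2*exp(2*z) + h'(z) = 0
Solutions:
 h(z) = C1 + exp(2*z)


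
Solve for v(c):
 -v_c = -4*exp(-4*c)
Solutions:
 v(c) = C1 - exp(-4*c)


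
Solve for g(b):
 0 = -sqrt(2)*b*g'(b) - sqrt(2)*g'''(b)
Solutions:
 g(b) = C1 + Integral(C2*airyai(-b) + C3*airybi(-b), b)


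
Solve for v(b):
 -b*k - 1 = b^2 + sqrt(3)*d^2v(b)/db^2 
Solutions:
 v(b) = C1 + C2*b - sqrt(3)*b^4/36 - sqrt(3)*b^3*k/18 - sqrt(3)*b^2/6


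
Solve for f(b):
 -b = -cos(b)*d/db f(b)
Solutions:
 f(b) = C1 + Integral(b/cos(b), b)


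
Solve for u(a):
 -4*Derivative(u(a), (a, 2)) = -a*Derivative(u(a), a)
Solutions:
 u(a) = C1 + C2*erfi(sqrt(2)*a/4)


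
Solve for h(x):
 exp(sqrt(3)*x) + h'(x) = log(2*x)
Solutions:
 h(x) = C1 + x*log(x) + x*(-1 + log(2)) - sqrt(3)*exp(sqrt(3)*x)/3


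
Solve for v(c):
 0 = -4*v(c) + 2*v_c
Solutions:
 v(c) = C1*exp(2*c)


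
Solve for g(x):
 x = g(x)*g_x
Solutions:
 g(x) = -sqrt(C1 + x^2)
 g(x) = sqrt(C1 + x^2)


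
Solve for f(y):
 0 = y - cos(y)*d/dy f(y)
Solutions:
 f(y) = C1 + Integral(y/cos(y), y)


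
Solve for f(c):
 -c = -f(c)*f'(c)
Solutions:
 f(c) = -sqrt(C1 + c^2)
 f(c) = sqrt(C1 + c^2)


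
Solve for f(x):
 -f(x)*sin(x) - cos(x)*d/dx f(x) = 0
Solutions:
 f(x) = C1*cos(x)


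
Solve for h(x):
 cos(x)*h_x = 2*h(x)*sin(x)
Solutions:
 h(x) = C1/cos(x)^2


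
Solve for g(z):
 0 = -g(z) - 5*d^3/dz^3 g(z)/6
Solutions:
 g(z) = C3*exp(-5^(2/3)*6^(1/3)*z/5) + (C1*sin(2^(1/3)*3^(5/6)*5^(2/3)*z/10) + C2*cos(2^(1/3)*3^(5/6)*5^(2/3)*z/10))*exp(5^(2/3)*6^(1/3)*z/10)


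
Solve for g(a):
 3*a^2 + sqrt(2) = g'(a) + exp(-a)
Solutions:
 g(a) = C1 + a^3 + sqrt(2)*a + exp(-a)


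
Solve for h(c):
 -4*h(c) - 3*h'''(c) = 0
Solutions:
 h(c) = C3*exp(-6^(2/3)*c/3) + (C1*sin(2^(2/3)*3^(1/6)*c/2) + C2*cos(2^(2/3)*3^(1/6)*c/2))*exp(6^(2/3)*c/6)


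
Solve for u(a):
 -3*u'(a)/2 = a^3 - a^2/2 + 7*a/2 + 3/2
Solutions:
 u(a) = C1 - a^4/6 + a^3/9 - 7*a^2/6 - a


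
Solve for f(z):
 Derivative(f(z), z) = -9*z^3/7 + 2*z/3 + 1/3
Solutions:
 f(z) = C1 - 9*z^4/28 + z^2/3 + z/3


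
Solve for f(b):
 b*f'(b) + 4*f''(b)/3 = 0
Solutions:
 f(b) = C1 + C2*erf(sqrt(6)*b/4)


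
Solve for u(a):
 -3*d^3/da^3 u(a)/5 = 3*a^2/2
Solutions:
 u(a) = C1 + C2*a + C3*a^2 - a^5/24


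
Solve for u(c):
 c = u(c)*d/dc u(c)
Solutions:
 u(c) = -sqrt(C1 + c^2)
 u(c) = sqrt(C1 + c^2)


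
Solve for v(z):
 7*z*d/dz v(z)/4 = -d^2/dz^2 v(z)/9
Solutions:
 v(z) = C1 + C2*erf(3*sqrt(14)*z/4)


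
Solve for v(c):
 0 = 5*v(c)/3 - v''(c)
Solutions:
 v(c) = C1*exp(-sqrt(15)*c/3) + C2*exp(sqrt(15)*c/3)


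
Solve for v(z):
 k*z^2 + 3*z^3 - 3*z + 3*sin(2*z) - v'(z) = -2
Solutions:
 v(z) = C1 + k*z^3/3 + 3*z^4/4 - 3*z^2/2 + 2*z - 3*cos(2*z)/2


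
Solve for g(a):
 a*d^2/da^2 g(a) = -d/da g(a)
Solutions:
 g(a) = C1 + C2*log(a)


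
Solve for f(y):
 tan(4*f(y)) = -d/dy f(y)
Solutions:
 f(y) = -asin(C1*exp(-4*y))/4 + pi/4
 f(y) = asin(C1*exp(-4*y))/4


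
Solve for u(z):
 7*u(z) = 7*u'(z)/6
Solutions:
 u(z) = C1*exp(6*z)


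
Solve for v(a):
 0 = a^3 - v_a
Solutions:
 v(a) = C1 + a^4/4


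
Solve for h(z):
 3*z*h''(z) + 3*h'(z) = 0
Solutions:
 h(z) = C1 + C2*log(z)


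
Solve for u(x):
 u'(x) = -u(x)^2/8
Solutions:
 u(x) = 8/(C1 + x)


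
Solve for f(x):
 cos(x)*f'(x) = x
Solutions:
 f(x) = C1 + Integral(x/cos(x), x)


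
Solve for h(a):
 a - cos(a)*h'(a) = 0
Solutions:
 h(a) = C1 + Integral(a/cos(a), a)


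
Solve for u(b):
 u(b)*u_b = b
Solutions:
 u(b) = -sqrt(C1 + b^2)
 u(b) = sqrt(C1 + b^2)


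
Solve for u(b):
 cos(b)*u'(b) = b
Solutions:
 u(b) = C1 + Integral(b/cos(b), b)


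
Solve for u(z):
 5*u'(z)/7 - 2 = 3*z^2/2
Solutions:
 u(z) = C1 + 7*z^3/10 + 14*z/5


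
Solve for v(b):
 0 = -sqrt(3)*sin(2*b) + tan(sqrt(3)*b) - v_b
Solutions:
 v(b) = C1 - sqrt(3)*log(cos(sqrt(3)*b))/3 + sqrt(3)*cos(2*b)/2


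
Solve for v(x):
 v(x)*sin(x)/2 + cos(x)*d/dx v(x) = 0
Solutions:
 v(x) = C1*sqrt(cos(x))


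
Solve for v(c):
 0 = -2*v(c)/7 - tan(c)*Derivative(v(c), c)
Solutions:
 v(c) = C1/sin(c)^(2/7)


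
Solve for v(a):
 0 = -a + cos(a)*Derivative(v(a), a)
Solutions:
 v(a) = C1 + Integral(a/cos(a), a)


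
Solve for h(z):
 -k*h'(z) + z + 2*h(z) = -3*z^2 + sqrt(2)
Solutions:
 h(z) = C1*exp(2*z/k) - 3*k^2/4 - 3*k*z/2 - k/4 - 3*z^2/2 - z/2 + sqrt(2)/2


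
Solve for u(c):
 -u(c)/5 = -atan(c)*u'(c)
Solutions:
 u(c) = C1*exp(Integral(1/atan(c), c)/5)


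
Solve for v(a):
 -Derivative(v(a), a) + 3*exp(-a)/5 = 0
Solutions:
 v(a) = C1 - 3*exp(-a)/5


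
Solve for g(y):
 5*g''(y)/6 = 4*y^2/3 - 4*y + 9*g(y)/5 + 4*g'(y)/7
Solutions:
 g(y) = C1*exp(3*y*(4 - sqrt(310))/35) + C2*exp(3*y*(4 + sqrt(310))/35) - 20*y^2/27 + 4580*y/1701 - 165100/107163


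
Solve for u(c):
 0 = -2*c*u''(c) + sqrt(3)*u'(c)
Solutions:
 u(c) = C1 + C2*c^(sqrt(3)/2 + 1)


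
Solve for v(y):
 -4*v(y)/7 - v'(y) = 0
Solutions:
 v(y) = C1*exp(-4*y/7)


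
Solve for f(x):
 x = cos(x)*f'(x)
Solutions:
 f(x) = C1 + Integral(x/cos(x), x)


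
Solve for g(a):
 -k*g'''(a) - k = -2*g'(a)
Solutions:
 g(a) = C1 + C2*exp(-sqrt(2)*a*sqrt(1/k)) + C3*exp(sqrt(2)*a*sqrt(1/k)) + a*k/2


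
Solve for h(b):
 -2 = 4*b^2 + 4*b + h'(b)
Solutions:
 h(b) = C1 - 4*b^3/3 - 2*b^2 - 2*b


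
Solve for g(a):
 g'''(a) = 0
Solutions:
 g(a) = C1 + C2*a + C3*a^2


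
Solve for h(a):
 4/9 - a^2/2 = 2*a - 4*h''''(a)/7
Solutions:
 h(a) = C1 + C2*a + C3*a^2 + C4*a^3 + 7*a^6/2880 + 7*a^5/240 - 7*a^4/216


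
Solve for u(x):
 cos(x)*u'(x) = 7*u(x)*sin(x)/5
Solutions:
 u(x) = C1/cos(x)^(7/5)


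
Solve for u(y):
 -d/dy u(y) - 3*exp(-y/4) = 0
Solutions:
 u(y) = C1 + 12*exp(-y/4)


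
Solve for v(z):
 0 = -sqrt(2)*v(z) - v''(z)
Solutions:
 v(z) = C1*sin(2^(1/4)*z) + C2*cos(2^(1/4)*z)


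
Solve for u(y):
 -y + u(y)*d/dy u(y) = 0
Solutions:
 u(y) = -sqrt(C1 + y^2)
 u(y) = sqrt(C1 + y^2)


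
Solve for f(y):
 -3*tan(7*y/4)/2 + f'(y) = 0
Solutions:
 f(y) = C1 - 6*log(cos(7*y/4))/7


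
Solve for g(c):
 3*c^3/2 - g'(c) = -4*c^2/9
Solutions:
 g(c) = C1 + 3*c^4/8 + 4*c^3/27


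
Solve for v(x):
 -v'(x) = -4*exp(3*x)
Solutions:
 v(x) = C1 + 4*exp(3*x)/3


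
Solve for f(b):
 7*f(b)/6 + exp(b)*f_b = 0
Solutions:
 f(b) = C1*exp(7*exp(-b)/6)


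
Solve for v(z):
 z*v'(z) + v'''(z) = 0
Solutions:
 v(z) = C1 + Integral(C2*airyai(-z) + C3*airybi(-z), z)


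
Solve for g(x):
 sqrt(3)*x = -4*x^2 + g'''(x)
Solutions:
 g(x) = C1 + C2*x + C3*x^2 + x^5/15 + sqrt(3)*x^4/24


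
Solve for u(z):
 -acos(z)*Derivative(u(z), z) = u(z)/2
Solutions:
 u(z) = C1*exp(-Integral(1/acos(z), z)/2)


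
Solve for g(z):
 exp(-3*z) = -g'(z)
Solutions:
 g(z) = C1 + exp(-3*z)/3


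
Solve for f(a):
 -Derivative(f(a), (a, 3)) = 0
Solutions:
 f(a) = C1 + C2*a + C3*a^2


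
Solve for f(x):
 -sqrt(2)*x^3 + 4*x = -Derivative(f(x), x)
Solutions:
 f(x) = C1 + sqrt(2)*x^4/4 - 2*x^2


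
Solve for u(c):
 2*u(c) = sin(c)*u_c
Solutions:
 u(c) = C1*(cos(c) - 1)/(cos(c) + 1)


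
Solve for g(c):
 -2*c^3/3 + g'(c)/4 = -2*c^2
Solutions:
 g(c) = C1 + 2*c^4/3 - 8*c^3/3


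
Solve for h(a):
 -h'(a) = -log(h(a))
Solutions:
 li(h(a)) = C1 + a


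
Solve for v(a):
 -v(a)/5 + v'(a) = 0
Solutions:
 v(a) = C1*exp(a/5)


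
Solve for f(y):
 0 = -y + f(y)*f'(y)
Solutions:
 f(y) = -sqrt(C1 + y^2)
 f(y) = sqrt(C1 + y^2)


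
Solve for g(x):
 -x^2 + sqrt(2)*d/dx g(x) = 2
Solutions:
 g(x) = C1 + sqrt(2)*x^3/6 + sqrt(2)*x


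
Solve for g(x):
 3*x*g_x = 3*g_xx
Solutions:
 g(x) = C1 + C2*erfi(sqrt(2)*x/2)


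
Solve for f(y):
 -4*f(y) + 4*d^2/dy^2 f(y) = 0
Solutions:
 f(y) = C1*exp(-y) + C2*exp(y)


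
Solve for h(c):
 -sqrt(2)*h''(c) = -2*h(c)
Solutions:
 h(c) = C1*exp(-2^(1/4)*c) + C2*exp(2^(1/4)*c)


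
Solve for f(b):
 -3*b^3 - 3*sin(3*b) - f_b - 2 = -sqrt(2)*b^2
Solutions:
 f(b) = C1 - 3*b^4/4 + sqrt(2)*b^3/3 - 2*b + cos(3*b)


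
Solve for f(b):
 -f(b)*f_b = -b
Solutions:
 f(b) = -sqrt(C1 + b^2)
 f(b) = sqrt(C1 + b^2)


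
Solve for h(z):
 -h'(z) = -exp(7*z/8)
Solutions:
 h(z) = C1 + 8*exp(7*z/8)/7


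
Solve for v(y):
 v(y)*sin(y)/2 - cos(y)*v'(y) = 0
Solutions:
 v(y) = C1/sqrt(cos(y))


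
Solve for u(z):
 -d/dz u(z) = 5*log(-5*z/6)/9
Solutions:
 u(z) = C1 - 5*z*log(-z)/9 + 5*z*(-log(5) + 1 + log(6))/9


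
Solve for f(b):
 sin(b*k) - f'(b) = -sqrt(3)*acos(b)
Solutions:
 f(b) = C1 + sqrt(3)*(b*acos(b) - sqrt(1 - b^2)) + Piecewise((-cos(b*k)/k, Ne(k, 0)), (0, True))


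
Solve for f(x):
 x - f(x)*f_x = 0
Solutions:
 f(x) = -sqrt(C1 + x^2)
 f(x) = sqrt(C1 + x^2)


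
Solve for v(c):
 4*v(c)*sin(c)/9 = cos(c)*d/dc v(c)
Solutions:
 v(c) = C1/cos(c)^(4/9)


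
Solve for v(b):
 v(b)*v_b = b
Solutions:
 v(b) = -sqrt(C1 + b^2)
 v(b) = sqrt(C1 + b^2)


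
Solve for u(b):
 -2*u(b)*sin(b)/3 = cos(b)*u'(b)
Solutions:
 u(b) = C1*cos(b)^(2/3)


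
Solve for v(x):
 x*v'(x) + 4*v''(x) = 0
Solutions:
 v(x) = C1 + C2*erf(sqrt(2)*x/4)


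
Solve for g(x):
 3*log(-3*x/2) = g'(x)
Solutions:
 g(x) = C1 + 3*x*log(-x) + 3*x*(-1 - log(2) + log(3))


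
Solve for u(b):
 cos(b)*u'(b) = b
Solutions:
 u(b) = C1 + Integral(b/cos(b), b)


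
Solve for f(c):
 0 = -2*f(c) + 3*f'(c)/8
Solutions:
 f(c) = C1*exp(16*c/3)


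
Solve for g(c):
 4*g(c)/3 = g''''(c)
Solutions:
 g(c) = C1*exp(-sqrt(2)*3^(3/4)*c/3) + C2*exp(sqrt(2)*3^(3/4)*c/3) + C3*sin(sqrt(2)*3^(3/4)*c/3) + C4*cos(sqrt(2)*3^(3/4)*c/3)


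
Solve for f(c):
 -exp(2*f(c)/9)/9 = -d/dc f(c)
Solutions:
 f(c) = 9*log(-sqrt(-1/(C1 + c))) - 9*log(2)/2 + 18*log(3)
 f(c) = 9*log(-1/(C1 + c))/2 - 9*log(2)/2 + 18*log(3)


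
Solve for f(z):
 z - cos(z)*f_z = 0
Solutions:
 f(z) = C1 + Integral(z/cos(z), z)


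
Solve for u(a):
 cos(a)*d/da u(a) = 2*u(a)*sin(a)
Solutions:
 u(a) = C1/cos(a)^2


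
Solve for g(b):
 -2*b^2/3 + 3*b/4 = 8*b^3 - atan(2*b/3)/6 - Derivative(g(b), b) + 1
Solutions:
 g(b) = C1 + 2*b^4 + 2*b^3/9 - 3*b^2/8 - b*atan(2*b/3)/6 + b + log(4*b^2 + 9)/8


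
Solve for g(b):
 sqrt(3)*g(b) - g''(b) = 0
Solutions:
 g(b) = C1*exp(-3^(1/4)*b) + C2*exp(3^(1/4)*b)


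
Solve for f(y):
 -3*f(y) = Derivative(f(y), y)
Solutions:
 f(y) = C1*exp(-3*y)


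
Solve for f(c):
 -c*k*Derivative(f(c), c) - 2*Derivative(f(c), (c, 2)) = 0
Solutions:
 f(c) = Piecewise((-sqrt(pi)*C1*erf(c*sqrt(k)/2)/sqrt(k) - C2, (k > 0) | (k < 0)), (-C1*c - C2, True))


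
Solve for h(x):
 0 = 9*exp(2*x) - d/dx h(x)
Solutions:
 h(x) = C1 + 9*exp(2*x)/2


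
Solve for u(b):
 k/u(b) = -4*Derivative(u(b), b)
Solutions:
 u(b) = -sqrt(C1 - 2*b*k)/2
 u(b) = sqrt(C1 - 2*b*k)/2


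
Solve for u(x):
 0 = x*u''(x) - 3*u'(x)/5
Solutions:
 u(x) = C1 + C2*x^(8/5)


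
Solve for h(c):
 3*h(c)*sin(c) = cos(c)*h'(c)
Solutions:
 h(c) = C1/cos(c)^3


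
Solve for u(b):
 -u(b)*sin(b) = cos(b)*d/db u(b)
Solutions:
 u(b) = C1*cos(b)


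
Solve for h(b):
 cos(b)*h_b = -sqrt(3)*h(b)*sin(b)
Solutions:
 h(b) = C1*cos(b)^(sqrt(3))


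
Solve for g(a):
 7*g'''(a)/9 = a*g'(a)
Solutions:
 g(a) = C1 + Integral(C2*airyai(21^(2/3)*a/7) + C3*airybi(21^(2/3)*a/7), a)


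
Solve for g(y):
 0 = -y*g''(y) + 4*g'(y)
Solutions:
 g(y) = C1 + C2*y^5


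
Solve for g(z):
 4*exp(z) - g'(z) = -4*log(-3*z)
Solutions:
 g(z) = C1 + 4*z*log(-z) + 4*z*(-1 + log(3)) + 4*exp(z)


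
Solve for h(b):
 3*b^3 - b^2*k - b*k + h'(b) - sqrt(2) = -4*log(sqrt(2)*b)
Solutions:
 h(b) = C1 - 3*b^4/4 + b^3*k/3 + b^2*k/2 - 4*b*log(b) - b*log(4) + sqrt(2)*b + 4*b


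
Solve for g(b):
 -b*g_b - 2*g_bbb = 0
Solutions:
 g(b) = C1 + Integral(C2*airyai(-2^(2/3)*b/2) + C3*airybi(-2^(2/3)*b/2), b)


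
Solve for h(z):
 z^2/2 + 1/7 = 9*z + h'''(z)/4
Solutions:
 h(z) = C1 + C2*z + C3*z^2 + z^5/30 - 3*z^4/2 + 2*z^3/21


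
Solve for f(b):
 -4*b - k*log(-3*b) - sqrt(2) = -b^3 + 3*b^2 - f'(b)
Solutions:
 f(b) = C1 - b^4/4 + b^3 + 2*b^2 + b*k*log(-b) + b*(-k + k*log(3) + sqrt(2))


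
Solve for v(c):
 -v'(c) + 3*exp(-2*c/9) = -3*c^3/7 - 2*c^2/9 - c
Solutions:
 v(c) = C1 + 3*c^4/28 + 2*c^3/27 + c^2/2 - 27*exp(-2*c/9)/2


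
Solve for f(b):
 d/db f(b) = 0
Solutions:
 f(b) = C1


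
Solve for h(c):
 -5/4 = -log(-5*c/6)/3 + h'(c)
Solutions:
 h(c) = C1 + c*log(-c)/3 + c*(-19 - 4*log(6) + 4*log(5))/12


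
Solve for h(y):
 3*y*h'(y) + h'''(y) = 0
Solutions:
 h(y) = C1 + Integral(C2*airyai(-3^(1/3)*y) + C3*airybi(-3^(1/3)*y), y)


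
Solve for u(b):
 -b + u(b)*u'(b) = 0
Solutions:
 u(b) = -sqrt(C1 + b^2)
 u(b) = sqrt(C1 + b^2)


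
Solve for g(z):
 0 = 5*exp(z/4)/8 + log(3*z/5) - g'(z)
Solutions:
 g(z) = C1 + z*log(z) + z*(-log(5) - 1 + log(3)) + 5*exp(z/4)/2


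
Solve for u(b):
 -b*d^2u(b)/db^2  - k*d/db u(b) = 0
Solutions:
 u(b) = C1 + b^(1 - re(k))*(C2*sin(log(b)*Abs(im(k))) + C3*cos(log(b)*im(k)))


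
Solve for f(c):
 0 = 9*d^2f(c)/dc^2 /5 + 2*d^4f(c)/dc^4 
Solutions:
 f(c) = C1 + C2*c + C3*sin(3*sqrt(10)*c/10) + C4*cos(3*sqrt(10)*c/10)


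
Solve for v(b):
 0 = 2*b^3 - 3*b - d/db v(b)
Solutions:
 v(b) = C1 + b^4/2 - 3*b^2/2


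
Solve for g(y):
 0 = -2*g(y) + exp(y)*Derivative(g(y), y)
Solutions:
 g(y) = C1*exp(-2*exp(-y))


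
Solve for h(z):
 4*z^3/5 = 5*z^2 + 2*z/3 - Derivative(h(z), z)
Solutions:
 h(z) = C1 - z^4/5 + 5*z^3/3 + z^2/3


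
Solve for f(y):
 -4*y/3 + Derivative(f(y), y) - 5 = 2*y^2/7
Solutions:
 f(y) = C1 + 2*y^3/21 + 2*y^2/3 + 5*y


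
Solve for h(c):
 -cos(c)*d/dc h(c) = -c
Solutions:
 h(c) = C1 + Integral(c/cos(c), c)


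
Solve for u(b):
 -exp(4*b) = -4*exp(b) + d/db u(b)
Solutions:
 u(b) = C1 - exp(4*b)/4 + 4*exp(b)


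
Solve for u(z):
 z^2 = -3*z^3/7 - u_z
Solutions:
 u(z) = C1 - 3*z^4/28 - z^3/3


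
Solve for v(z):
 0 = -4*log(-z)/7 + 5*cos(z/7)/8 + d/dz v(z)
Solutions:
 v(z) = C1 + 4*z*log(-z)/7 - 4*z/7 - 35*sin(z/7)/8


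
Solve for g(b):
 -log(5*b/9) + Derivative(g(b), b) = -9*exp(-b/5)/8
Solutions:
 g(b) = C1 + b*log(b) + b*(-2*log(3) - 1 + log(5)) + 45*exp(-b/5)/8


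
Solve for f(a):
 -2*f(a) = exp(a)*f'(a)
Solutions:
 f(a) = C1*exp(2*exp(-a))


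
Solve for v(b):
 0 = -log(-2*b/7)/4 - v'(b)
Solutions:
 v(b) = C1 - b*log(-b)/4 + b*(-log(2) + 1 + log(7))/4


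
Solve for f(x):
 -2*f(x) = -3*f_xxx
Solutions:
 f(x) = C3*exp(2^(1/3)*3^(2/3)*x/3) + (C1*sin(2^(1/3)*3^(1/6)*x/2) + C2*cos(2^(1/3)*3^(1/6)*x/2))*exp(-2^(1/3)*3^(2/3)*x/6)


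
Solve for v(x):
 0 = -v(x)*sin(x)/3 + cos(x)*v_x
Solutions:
 v(x) = C1/cos(x)^(1/3)


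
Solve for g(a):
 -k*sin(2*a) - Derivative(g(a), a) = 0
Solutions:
 g(a) = C1 + k*cos(2*a)/2


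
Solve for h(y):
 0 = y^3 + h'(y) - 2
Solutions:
 h(y) = C1 - y^4/4 + 2*y


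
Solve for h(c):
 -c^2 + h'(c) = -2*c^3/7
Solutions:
 h(c) = C1 - c^4/14 + c^3/3


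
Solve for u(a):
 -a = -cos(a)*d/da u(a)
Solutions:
 u(a) = C1 + Integral(a/cos(a), a)


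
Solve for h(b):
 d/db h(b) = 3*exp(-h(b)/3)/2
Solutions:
 h(b) = 3*log(C1 + b/2)


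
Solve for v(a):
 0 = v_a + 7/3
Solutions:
 v(a) = C1 - 7*a/3


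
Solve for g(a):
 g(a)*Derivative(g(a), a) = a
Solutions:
 g(a) = -sqrt(C1 + a^2)
 g(a) = sqrt(C1 + a^2)


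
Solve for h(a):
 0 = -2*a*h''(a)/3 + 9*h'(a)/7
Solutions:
 h(a) = C1 + C2*a^(41/14)


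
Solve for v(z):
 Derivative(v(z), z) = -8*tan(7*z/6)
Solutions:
 v(z) = C1 + 48*log(cos(7*z/6))/7


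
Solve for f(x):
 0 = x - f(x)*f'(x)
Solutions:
 f(x) = -sqrt(C1 + x^2)
 f(x) = sqrt(C1 + x^2)


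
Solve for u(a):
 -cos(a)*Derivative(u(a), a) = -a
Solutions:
 u(a) = C1 + Integral(a/cos(a), a)


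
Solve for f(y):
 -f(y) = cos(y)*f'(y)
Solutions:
 f(y) = C1*sqrt(sin(y) - 1)/sqrt(sin(y) + 1)


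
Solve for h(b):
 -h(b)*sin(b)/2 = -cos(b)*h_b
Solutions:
 h(b) = C1/sqrt(cos(b))


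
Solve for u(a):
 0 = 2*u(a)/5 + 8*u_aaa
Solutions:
 u(a) = C3*exp(-50^(1/3)*a/10) + (C1*sin(sqrt(3)*50^(1/3)*a/20) + C2*cos(sqrt(3)*50^(1/3)*a/20))*exp(50^(1/3)*a/20)
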